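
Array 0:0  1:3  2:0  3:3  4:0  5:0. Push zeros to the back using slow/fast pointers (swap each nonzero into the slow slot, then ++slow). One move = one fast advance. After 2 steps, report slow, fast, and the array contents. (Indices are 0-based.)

slow=1, fast=2, a=[3, 0, 0, 3, 0, 0]

slow=0 fast=0: a[fast]=0, fast++
slow=0 fast=1: a[fast]=3≠0 swap→a[0]=3, slow++,fast++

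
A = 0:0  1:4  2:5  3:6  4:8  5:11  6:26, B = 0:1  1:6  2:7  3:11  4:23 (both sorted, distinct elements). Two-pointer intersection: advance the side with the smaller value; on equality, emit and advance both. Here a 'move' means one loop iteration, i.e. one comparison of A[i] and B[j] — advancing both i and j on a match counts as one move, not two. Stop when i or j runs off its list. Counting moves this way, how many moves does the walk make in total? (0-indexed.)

9 moves

i=0 j=0: 0<1, i++
i=1 j=0: 4>1, j++
i=1 j=1: 4<6, i++
i=2 j=1: 5<6, i++
i=3 j=1: 6==6 emit, i++,j++
i=4 j=2: 8>7, j++
i=4 j=3: 8<11, i++
i=5 j=3: 11==11 emit, i++,j++
i=6 j=4: 26>23, j++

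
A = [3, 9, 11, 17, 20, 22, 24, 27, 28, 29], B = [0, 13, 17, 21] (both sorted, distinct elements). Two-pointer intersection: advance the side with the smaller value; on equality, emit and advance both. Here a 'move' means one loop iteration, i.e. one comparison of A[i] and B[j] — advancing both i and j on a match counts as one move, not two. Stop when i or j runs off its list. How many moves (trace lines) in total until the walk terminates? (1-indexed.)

i=1 j=1: 3>0, j++
i=1 j=2: 3<13, i++
i=2 j=2: 9<13, i++
i=3 j=2: 11<13, i++
i=4 j=2: 17>13, j++
i=4 j=3: 17==17 emit, i++,j++
i=5 j=4: 20<21, i++
i=6 j=4: 22>21, j++

8 moves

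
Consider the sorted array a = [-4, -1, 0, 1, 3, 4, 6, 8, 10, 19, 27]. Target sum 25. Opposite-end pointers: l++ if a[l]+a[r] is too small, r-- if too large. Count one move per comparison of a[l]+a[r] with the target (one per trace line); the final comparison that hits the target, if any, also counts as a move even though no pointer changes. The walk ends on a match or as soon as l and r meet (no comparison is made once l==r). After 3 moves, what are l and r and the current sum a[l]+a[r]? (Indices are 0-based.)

l=2, r=9, sum=19

l=0 r=10: -4+27=23 <25, l++
l=1 r=10: -1+27=26 >25, r--
l=1 r=9: -1+19=18 <25, l++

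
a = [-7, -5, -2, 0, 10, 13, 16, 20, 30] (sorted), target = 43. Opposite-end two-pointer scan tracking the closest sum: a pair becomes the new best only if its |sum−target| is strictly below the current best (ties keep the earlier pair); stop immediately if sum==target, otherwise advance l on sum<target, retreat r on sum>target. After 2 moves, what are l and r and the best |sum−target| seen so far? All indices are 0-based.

[0,8] -7+30=23 d=20 * → l++
[1,8] -5+30=25 d=18 * → l++

l=2, r=8, best |Δ|=18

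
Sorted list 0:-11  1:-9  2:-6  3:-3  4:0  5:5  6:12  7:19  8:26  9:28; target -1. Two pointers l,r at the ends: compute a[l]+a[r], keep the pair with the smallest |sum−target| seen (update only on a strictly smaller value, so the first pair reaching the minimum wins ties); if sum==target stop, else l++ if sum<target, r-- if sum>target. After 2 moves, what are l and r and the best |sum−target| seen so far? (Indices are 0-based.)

l=0 r=9: -11+28=17 d=18 *, r--
l=0 r=8: -11+26=15 d=16 *, r--

l=0, r=7, best |Δ|=16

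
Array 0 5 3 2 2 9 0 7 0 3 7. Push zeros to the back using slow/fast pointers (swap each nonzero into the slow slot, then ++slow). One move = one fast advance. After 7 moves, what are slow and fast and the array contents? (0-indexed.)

slow=5, fast=7, a=[5, 3, 2, 2, 9, 0, 0, 7, 0, 3, 7]

(s=0,f=0) a[fast]=0 → fast++
(s=0,f=1) a[fast]=5≠0 swap→a[0]=5 → slow++,fast++
(s=1,f=2) a[fast]=3≠0 swap→a[1]=3 → slow++,fast++
(s=2,f=3) a[fast]=2≠0 swap→a[2]=2 → slow++,fast++
(s=3,f=4) a[fast]=2≠0 swap→a[3]=2 → slow++,fast++
(s=4,f=5) a[fast]=9≠0 swap→a[4]=9 → slow++,fast++
(s=5,f=6) a[fast]=0 → fast++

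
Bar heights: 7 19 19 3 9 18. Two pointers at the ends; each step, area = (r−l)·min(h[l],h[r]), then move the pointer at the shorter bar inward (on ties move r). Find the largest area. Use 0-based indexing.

l=0 r=5: min(7,18)*5=35 best=35 *, l++
l=1 r=5: min(19,18)*4=72 best=72 *, r--
l=1 r=4: min(19,9)*3=27 best=72, r--
l=1 r=3: min(19,3)*2=6 best=72, r--
l=1 r=2: min(19,19)*1=19 best=72, r--

max area = 72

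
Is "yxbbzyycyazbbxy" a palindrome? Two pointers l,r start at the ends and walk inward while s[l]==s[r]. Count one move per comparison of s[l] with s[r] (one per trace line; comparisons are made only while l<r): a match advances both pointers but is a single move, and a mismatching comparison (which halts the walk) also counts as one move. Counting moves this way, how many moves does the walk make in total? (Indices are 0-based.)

6 moves

[0,14] 'y'=='y' → l++,r--
[1,13] 'x'=='x' → l++,r--
[2,12] 'b'=='b' → l++,r--
[3,11] 'b'=='b' → l++,r--
[4,10] 'z'=='z' → l++,r--
[5,9] 'y'!='a' → stop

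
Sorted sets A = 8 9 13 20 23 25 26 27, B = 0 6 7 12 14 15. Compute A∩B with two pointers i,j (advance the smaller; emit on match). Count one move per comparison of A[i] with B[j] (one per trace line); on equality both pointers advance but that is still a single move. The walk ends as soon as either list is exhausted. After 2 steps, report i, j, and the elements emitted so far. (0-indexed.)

[i=0,j=0] 8>0 → j++
[i=0,j=1] 8>6 → j++

i=0, j=2, emitted=[]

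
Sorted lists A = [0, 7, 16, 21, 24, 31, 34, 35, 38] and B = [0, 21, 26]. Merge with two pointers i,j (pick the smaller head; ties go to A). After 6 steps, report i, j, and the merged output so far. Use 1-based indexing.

[i=1,j=1] A[i]=0<=B[j]=0 take 0 → i++
[i=2,j=1] A[i]=7>B[j]=0 take 0 → j++
[i=2,j=2] A[i]=7<=B[j]=21 take 7 → i++
[i=3,j=2] A[i]=16<=B[j]=21 take 16 → i++
[i=4,j=2] A[i]=21<=B[j]=21 take 21 → i++
[i=5,j=2] A[i]=24>B[j]=21 take 21 → j++

i=5, j=3, merged so far=[0, 0, 7, 16, 21, 21]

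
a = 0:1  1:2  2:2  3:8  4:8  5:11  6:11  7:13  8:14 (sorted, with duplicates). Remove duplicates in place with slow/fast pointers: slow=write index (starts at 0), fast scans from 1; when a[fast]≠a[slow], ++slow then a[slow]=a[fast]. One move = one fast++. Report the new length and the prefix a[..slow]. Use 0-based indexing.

length 6; prefix = [1, 2, 8, 11, 13, 14]

(s=0,f=1) a[fast]=2≠a[slow]=1 write a[1]=2 → slow++,fast++
(s=1,f=2) a[fast]=2=a[slow] dup → fast++
(s=1,f=3) a[fast]=8≠a[slow]=2 write a[2]=8 → slow++,fast++
(s=2,f=4) a[fast]=8=a[slow] dup → fast++
(s=2,f=5) a[fast]=11≠a[slow]=8 write a[3]=11 → slow++,fast++
(s=3,f=6) a[fast]=11=a[slow] dup → fast++
(s=3,f=7) a[fast]=13≠a[slow]=11 write a[4]=13 → slow++,fast++
(s=4,f=8) a[fast]=14≠a[slow]=13 write a[5]=14 → slow++,fast++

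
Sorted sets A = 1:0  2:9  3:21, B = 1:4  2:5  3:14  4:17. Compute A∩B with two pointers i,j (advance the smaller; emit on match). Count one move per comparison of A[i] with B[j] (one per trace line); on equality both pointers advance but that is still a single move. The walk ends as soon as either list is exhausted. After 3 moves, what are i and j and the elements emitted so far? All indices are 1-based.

i=2, j=3, emitted=[]

[i=1,j=1] 0<4 → i++
[i=2,j=1] 9>4 → j++
[i=2,j=2] 9>5 → j++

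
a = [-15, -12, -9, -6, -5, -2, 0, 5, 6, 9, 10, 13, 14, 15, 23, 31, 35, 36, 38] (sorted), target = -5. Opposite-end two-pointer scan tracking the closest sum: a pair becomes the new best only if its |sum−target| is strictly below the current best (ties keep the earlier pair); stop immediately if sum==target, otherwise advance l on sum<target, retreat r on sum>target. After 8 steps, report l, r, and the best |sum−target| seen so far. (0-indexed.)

l=0, r=10, best |Δ|=3

l=0 r=18: -15+38=23 d=28 *, r--
l=0 r=17: -15+36=21 d=26 *, r--
l=0 r=16: -15+35=20 d=25 *, r--
l=0 r=15: -15+31=16 d=21 *, r--
l=0 r=14: -15+23=8 d=13 *, r--
l=0 r=13: -15+15=0 d=5 *, r--
l=0 r=12: -15+14=-1 d=4 *, r--
l=0 r=11: -15+13=-2 d=3 *, r--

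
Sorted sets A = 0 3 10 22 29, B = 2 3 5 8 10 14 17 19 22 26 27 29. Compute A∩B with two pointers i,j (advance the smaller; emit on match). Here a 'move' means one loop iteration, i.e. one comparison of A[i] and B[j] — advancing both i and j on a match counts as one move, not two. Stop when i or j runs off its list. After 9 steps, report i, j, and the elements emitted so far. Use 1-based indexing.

i=4, j=9, emitted=[3, 10]

[i=1,j=1] 0<2 → i++
[i=2,j=1] 3>2 → j++
[i=2,j=2] 3==3 emit → i++,j++
[i=3,j=3] 10>5 → j++
[i=3,j=4] 10>8 → j++
[i=3,j=5] 10==10 emit → i++,j++
[i=4,j=6] 22>14 → j++
[i=4,j=7] 22>17 → j++
[i=4,j=8] 22>19 → j++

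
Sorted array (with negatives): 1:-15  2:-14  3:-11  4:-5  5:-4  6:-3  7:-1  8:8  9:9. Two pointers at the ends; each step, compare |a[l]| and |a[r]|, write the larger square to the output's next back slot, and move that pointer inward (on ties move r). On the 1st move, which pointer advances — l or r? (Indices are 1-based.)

l

l=1 r=9: |-15|>|9| out[9]=225, l++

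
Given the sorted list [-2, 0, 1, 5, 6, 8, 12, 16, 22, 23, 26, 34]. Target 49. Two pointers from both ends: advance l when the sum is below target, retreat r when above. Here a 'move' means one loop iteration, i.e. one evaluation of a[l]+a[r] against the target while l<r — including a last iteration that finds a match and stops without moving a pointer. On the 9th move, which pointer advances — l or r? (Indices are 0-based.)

l=0 r=11: -2+34=32 <49, l++
l=1 r=11: 0+34=34 <49, l++
l=2 r=11: 1+34=35 <49, l++
l=3 r=11: 5+34=39 <49, l++
l=4 r=11: 6+34=40 <49, l++
l=5 r=11: 8+34=42 <49, l++
l=6 r=11: 12+34=46 <49, l++
l=7 r=11: 16+34=50 >49, r--
l=7 r=10: 16+26=42 <49, l++

l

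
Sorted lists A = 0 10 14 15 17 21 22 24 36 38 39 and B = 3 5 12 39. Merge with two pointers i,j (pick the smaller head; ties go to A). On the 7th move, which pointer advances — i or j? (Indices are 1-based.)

i=1 j=1: A[i]=0<=B[j]=3 take 0, i++
i=2 j=1: A[i]=10>B[j]=3 take 3, j++
i=2 j=2: A[i]=10>B[j]=5 take 5, j++
i=2 j=3: A[i]=10<=B[j]=12 take 10, i++
i=3 j=3: A[i]=14>B[j]=12 take 12, j++
i=3 j=4: A[i]=14<=B[j]=39 take 14, i++
i=4 j=4: A[i]=15<=B[j]=39 take 15, i++

i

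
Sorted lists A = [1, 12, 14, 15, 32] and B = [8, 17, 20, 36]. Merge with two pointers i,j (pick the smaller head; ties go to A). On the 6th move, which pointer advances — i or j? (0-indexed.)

[i=0,j=0] A[i]=1<=B[j]=8 take 1 → i++
[i=1,j=0] A[i]=12>B[j]=8 take 8 → j++
[i=1,j=1] A[i]=12<=B[j]=17 take 12 → i++
[i=2,j=1] A[i]=14<=B[j]=17 take 14 → i++
[i=3,j=1] A[i]=15<=B[j]=17 take 15 → i++
[i=4,j=1] A[i]=32>B[j]=17 take 17 → j++

j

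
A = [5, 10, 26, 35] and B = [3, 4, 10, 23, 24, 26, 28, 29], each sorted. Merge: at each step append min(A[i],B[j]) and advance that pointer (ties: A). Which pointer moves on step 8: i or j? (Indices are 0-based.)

[i=0,j=0] A[i]=5>B[j]=3 take 3 → j++
[i=0,j=1] A[i]=5>B[j]=4 take 4 → j++
[i=0,j=2] A[i]=5<=B[j]=10 take 5 → i++
[i=1,j=2] A[i]=10<=B[j]=10 take 10 → i++
[i=2,j=2] A[i]=26>B[j]=10 take 10 → j++
[i=2,j=3] A[i]=26>B[j]=23 take 23 → j++
[i=2,j=4] A[i]=26>B[j]=24 take 24 → j++
[i=2,j=5] A[i]=26<=B[j]=26 take 26 → i++

i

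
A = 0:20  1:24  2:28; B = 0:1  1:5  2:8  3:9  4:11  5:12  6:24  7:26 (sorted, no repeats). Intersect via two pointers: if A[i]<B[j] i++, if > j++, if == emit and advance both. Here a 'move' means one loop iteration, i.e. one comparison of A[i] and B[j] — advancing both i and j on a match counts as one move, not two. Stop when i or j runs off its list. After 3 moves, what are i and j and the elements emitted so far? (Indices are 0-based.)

[i=0,j=0] 20>1 → j++
[i=0,j=1] 20>5 → j++
[i=0,j=2] 20>8 → j++

i=0, j=3, emitted=[]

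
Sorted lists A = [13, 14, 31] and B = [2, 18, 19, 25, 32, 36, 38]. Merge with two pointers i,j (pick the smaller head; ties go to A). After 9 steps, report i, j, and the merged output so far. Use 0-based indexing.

i=0 j=0: A[i]=13>B[j]=2 take 2, j++
i=0 j=1: A[i]=13<=B[j]=18 take 13, i++
i=1 j=1: A[i]=14<=B[j]=18 take 14, i++
i=2 j=1: A[i]=31>B[j]=18 take 18, j++
i=2 j=2: A[i]=31>B[j]=19 take 19, j++
i=2 j=3: A[i]=31>B[j]=25 take 25, j++
i=2 j=4: A[i]=31<=B[j]=32 take 31, i++
i=3 j=4: A done, take B[j]=32, j++
i=3 j=5: A done, take B[j]=36, j++

i=3, j=6, merged so far=[2, 13, 14, 18, 19, 25, 31, 32, 36]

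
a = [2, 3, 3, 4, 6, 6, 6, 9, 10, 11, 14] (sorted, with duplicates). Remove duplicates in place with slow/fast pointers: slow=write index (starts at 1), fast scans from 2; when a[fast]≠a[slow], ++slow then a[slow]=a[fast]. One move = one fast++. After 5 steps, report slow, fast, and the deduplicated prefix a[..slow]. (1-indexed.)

slow=4, fast=7, prefix=[2, 3, 4, 6]

(s=1,f=2) a[fast]=3≠a[slow]=2 write a[2]=3 → slow++,fast++
(s=2,f=3) a[fast]=3=a[slow] dup → fast++
(s=2,f=4) a[fast]=4≠a[slow]=3 write a[3]=4 → slow++,fast++
(s=3,f=5) a[fast]=6≠a[slow]=4 write a[4]=6 → slow++,fast++
(s=4,f=6) a[fast]=6=a[slow] dup → fast++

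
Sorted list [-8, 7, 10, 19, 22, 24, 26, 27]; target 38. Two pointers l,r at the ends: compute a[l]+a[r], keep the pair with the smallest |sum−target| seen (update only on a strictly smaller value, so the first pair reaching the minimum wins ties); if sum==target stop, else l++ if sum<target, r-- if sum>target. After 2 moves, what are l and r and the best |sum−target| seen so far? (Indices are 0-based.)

l=0 r=7: -8+27=19 d=19 *, l++
l=1 r=7: 7+27=34 d=4 *, l++

l=2, r=7, best |Δ|=4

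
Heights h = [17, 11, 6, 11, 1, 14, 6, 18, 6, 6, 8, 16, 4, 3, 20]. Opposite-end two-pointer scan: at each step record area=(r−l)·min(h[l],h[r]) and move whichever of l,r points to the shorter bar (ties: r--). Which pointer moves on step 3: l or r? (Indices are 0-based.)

l=0 r=14: min(17,20)*14=238 best=238 *, l++
l=1 r=14: min(11,20)*13=143 best=238, l++
l=2 r=14: min(6,20)*12=72 best=238, l++

l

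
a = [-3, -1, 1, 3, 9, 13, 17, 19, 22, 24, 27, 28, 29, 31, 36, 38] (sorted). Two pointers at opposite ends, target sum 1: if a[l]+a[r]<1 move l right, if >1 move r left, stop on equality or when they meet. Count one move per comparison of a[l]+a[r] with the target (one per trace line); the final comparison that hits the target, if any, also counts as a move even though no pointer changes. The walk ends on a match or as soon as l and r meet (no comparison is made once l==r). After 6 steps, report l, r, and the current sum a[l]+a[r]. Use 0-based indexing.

l=0, r=9, sum=21

[0,15] -3+38=35 >1 → r--
[0,14] -3+36=33 >1 → r--
[0,13] -3+31=28 >1 → r--
[0,12] -3+29=26 >1 → r--
[0,11] -3+28=25 >1 → r--
[0,10] -3+27=24 >1 → r--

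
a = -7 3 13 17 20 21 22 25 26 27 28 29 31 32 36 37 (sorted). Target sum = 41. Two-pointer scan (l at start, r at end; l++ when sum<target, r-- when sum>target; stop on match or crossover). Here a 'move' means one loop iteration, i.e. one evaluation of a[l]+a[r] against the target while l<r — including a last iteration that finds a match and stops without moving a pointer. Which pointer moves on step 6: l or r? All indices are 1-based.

[1,16] -7+37=30 <41 → l++
[2,16] 3+37=40 <41 → l++
[3,16] 13+37=50 >41 → r--
[3,15] 13+36=49 >41 → r--
[3,14] 13+32=45 >41 → r--
[3,13] 13+31=44 >41 → r--

r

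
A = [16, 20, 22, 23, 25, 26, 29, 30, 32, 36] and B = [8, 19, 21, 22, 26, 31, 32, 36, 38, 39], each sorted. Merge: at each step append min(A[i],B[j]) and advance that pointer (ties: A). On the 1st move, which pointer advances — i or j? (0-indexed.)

i=0 j=0: A[i]=16>B[j]=8 take 8, j++

j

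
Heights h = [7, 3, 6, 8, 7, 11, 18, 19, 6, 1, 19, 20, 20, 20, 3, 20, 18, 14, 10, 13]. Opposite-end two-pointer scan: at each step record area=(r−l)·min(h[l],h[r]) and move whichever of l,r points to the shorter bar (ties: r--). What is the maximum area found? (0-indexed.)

[0,19] min(7,13)*19=133 best=133 * → l++
[1,19] min(3,13)*18=54 best=133 → l++
[2,19] min(6,13)*17=102 best=133 → l++
[3,19] min(8,13)*16=128 best=133 → l++
[4,19] min(7,13)*15=105 best=133 → l++
[5,19] min(11,13)*14=154 best=154 * → l++
[6,19] min(18,13)*13=169 best=169 * → r--
[6,18] min(18,10)*12=120 best=169 → r--
[6,17] min(18,14)*11=154 best=169 → r--
[6,16] min(18,18)*10=180 best=180 * → r--
[6,15] min(18,20)*9=162 best=180 → l++
[7,15] min(19,20)*8=152 best=180 → l++
[8,15] min(6,20)*7=42 best=180 → l++
[9,15] min(1,20)*6=6 best=180 → l++
[10,15] min(19,20)*5=95 best=180 → l++
[11,15] min(20,20)*4=80 best=180 → r--
[11,14] min(20,3)*3=9 best=180 → r--
[11,13] min(20,20)*2=40 best=180 → r--
[11,12] min(20,20)*1=20 best=180 → r--

max area = 180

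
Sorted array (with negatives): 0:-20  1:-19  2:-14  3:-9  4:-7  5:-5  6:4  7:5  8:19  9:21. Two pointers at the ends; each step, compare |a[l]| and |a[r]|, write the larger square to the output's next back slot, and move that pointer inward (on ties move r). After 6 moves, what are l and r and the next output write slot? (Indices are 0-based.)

l=0 r=9: |-20|<=|21| out[9]=441, r--
l=0 r=8: |-20|>|19| out[8]=400, l++
l=1 r=8: |-19|<=|19| out[7]=361, r--
l=1 r=7: |-19|>|5| out[6]=361, l++
l=2 r=7: |-14|>|5| out[5]=196, l++
l=3 r=7: |-9|>|5| out[4]=81, l++

l=4, r=7, next write slot=3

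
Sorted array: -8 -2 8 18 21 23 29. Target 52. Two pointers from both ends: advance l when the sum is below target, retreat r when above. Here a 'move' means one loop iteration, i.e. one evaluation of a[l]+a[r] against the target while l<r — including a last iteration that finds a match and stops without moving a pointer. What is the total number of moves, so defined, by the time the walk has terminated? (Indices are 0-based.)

[0,6] -8+29=21 <52 → l++
[1,6] -2+29=27 <52 → l++
[2,6] 8+29=37 <52 → l++
[3,6] 18+29=47 <52 → l++
[4,6] 21+29=50 <52 → l++
[5,6] 23+29=52 → found

6 moves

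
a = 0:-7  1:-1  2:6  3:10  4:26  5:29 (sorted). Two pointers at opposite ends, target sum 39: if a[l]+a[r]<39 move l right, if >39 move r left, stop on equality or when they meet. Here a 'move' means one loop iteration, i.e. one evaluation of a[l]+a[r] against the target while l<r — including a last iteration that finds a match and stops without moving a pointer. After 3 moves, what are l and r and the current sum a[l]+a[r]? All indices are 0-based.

l=3, r=5, sum=39

[0,5] -7+29=22 <39 → l++
[1,5] -1+29=28 <39 → l++
[2,5] 6+29=35 <39 → l++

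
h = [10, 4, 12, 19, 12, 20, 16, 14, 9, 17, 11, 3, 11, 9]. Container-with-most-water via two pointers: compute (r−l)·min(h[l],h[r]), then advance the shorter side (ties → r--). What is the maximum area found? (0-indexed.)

[0,13] min(10,9)*13=117 best=117 * → r--
[0,12] min(10,11)*12=120 best=120 * → l++
[1,12] min(4,11)*11=44 best=120 → l++
[2,12] min(12,11)*10=110 best=120 → r--
[2,11] min(12,3)*9=27 best=120 → r--
[2,10] min(12,11)*8=88 best=120 → r--
[2,9] min(12,17)*7=84 best=120 → l++
[3,9] min(19,17)*6=102 best=120 → r--
[3,8] min(19,9)*5=45 best=120 → r--
[3,7] min(19,14)*4=56 best=120 → r--
[3,6] min(19,16)*3=48 best=120 → r--
[3,5] min(19,20)*2=38 best=120 → l++
[4,5] min(12,20)*1=12 best=120 → l++

max area = 120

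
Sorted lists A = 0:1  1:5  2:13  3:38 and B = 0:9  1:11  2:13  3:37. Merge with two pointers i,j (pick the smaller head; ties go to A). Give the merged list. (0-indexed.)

[1, 5, 9, 11, 13, 13, 37, 38]

i=0 j=0: A[i]=1<=B[j]=9 take 1, i++
i=1 j=0: A[i]=5<=B[j]=9 take 5, i++
i=2 j=0: A[i]=13>B[j]=9 take 9, j++
i=2 j=1: A[i]=13>B[j]=11 take 11, j++
i=2 j=2: A[i]=13<=B[j]=13 take 13, i++
i=3 j=2: A[i]=38>B[j]=13 take 13, j++
i=3 j=3: A[i]=38>B[j]=37 take 37, j++
i=3 j=4: B done, take A[i]=38, i++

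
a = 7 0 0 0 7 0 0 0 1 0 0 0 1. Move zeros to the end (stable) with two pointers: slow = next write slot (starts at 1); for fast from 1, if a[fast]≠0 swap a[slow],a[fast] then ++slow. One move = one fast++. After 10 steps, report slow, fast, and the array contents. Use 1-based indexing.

slow=4, fast=11, a=[7, 7, 1, 0, 0, 0, 0, 0, 0, 0, 0, 0, 1]

slow=1 fast=1: a[fast]=7≠0 swap→a[1]=7, slow++,fast++
slow=2 fast=2: a[fast]=0, fast++
slow=2 fast=3: a[fast]=0, fast++
slow=2 fast=4: a[fast]=0, fast++
slow=2 fast=5: a[fast]=7≠0 swap→a[2]=7, slow++,fast++
slow=3 fast=6: a[fast]=0, fast++
slow=3 fast=7: a[fast]=0, fast++
slow=3 fast=8: a[fast]=0, fast++
slow=3 fast=9: a[fast]=1≠0 swap→a[3]=1, slow++,fast++
slow=4 fast=10: a[fast]=0, fast++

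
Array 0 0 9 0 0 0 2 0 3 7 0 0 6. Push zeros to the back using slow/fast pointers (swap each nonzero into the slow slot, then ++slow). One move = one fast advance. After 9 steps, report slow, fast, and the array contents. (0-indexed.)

slow=3, fast=9, a=[9, 2, 3, 0, 0, 0, 0, 0, 0, 7, 0, 0, 6]

(s=0,f=0) a[fast]=0 → fast++
(s=0,f=1) a[fast]=0 → fast++
(s=0,f=2) a[fast]=9≠0 swap→a[0]=9 → slow++,fast++
(s=1,f=3) a[fast]=0 → fast++
(s=1,f=4) a[fast]=0 → fast++
(s=1,f=5) a[fast]=0 → fast++
(s=1,f=6) a[fast]=2≠0 swap→a[1]=2 → slow++,fast++
(s=2,f=7) a[fast]=0 → fast++
(s=2,f=8) a[fast]=3≠0 swap→a[2]=3 → slow++,fast++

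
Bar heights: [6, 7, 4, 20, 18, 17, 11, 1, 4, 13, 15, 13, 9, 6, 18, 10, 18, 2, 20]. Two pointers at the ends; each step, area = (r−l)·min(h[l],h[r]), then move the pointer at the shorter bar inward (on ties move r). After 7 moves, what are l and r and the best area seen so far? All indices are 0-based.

l=0 r=18: min(6,20)*18=108 best=108 *, l++
l=1 r=18: min(7,20)*17=119 best=119 *, l++
l=2 r=18: min(4,20)*16=64 best=119, l++
l=3 r=18: min(20,20)*15=300 best=300 *, r--
l=3 r=17: min(20,2)*14=28 best=300, r--
l=3 r=16: min(20,18)*13=234 best=300, r--
l=3 r=15: min(20,10)*12=120 best=300, r--

l=3, r=14, best area=300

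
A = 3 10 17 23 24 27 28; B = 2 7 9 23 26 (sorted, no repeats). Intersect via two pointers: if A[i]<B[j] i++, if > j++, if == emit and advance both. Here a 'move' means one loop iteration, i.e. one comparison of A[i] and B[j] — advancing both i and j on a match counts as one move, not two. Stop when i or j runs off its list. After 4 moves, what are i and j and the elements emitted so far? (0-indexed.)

i=0 j=0: 3>2, j++
i=0 j=1: 3<7, i++
i=1 j=1: 10>7, j++
i=1 j=2: 10>9, j++

i=1, j=3, emitted=[]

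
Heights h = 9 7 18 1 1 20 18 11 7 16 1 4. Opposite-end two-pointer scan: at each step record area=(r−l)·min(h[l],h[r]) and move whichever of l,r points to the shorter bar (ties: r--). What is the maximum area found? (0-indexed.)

[0,11] min(9,4)*11=44 best=44 * → r--
[0,10] min(9,1)*10=10 best=44 → r--
[0,9] min(9,16)*9=81 best=81 * → l++
[1,9] min(7,16)*8=56 best=81 → l++
[2,9] min(18,16)*7=112 best=112 * → r--
[2,8] min(18,7)*6=42 best=112 → r--
[2,7] min(18,11)*5=55 best=112 → r--
[2,6] min(18,18)*4=72 best=112 → r--
[2,5] min(18,20)*3=54 best=112 → l++
[3,5] min(1,20)*2=2 best=112 → l++
[4,5] min(1,20)*1=1 best=112 → l++

max area = 112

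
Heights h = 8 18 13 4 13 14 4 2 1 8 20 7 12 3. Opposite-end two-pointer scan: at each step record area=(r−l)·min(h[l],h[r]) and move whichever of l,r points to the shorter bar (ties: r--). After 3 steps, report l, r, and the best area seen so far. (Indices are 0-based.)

l=1, r=11, best area=132

l=0 r=13: min(8,3)*13=39 best=39 *, r--
l=0 r=12: min(8,12)*12=96 best=96 *, l++
l=1 r=12: min(18,12)*11=132 best=132 *, r--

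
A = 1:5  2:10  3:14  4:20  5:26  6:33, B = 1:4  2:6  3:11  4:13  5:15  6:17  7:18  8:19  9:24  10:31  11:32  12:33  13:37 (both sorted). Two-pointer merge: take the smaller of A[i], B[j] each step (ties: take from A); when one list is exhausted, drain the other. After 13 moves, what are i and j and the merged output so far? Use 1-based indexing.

i=5, j=10, merged so far=[4, 5, 6, 10, 11, 13, 14, 15, 17, 18, 19, 20, 24]

i=1 j=1: A[i]=5>B[j]=4 take 4, j++
i=1 j=2: A[i]=5<=B[j]=6 take 5, i++
i=2 j=2: A[i]=10>B[j]=6 take 6, j++
i=2 j=3: A[i]=10<=B[j]=11 take 10, i++
i=3 j=3: A[i]=14>B[j]=11 take 11, j++
i=3 j=4: A[i]=14>B[j]=13 take 13, j++
i=3 j=5: A[i]=14<=B[j]=15 take 14, i++
i=4 j=5: A[i]=20>B[j]=15 take 15, j++
i=4 j=6: A[i]=20>B[j]=17 take 17, j++
i=4 j=7: A[i]=20>B[j]=18 take 18, j++
i=4 j=8: A[i]=20>B[j]=19 take 19, j++
i=4 j=9: A[i]=20<=B[j]=24 take 20, i++
i=5 j=9: A[i]=26>B[j]=24 take 24, j++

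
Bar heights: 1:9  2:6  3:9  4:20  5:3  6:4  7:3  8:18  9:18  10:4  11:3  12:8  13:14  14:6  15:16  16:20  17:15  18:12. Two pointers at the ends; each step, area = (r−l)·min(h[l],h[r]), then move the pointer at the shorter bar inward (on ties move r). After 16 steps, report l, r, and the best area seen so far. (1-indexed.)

[1,18] min(9,12)*17=153 best=153 * → l++
[2,18] min(6,12)*16=96 best=153 → l++
[3,18] min(9,12)*15=135 best=153 → l++
[4,18] min(20,12)*14=168 best=168 * → r--
[4,17] min(20,15)*13=195 best=195 * → r--
[4,16] min(20,20)*12=240 best=240 * → r--
[4,15] min(20,16)*11=176 best=240 → r--
[4,14] min(20,6)*10=60 best=240 → r--
[4,13] min(20,14)*9=126 best=240 → r--
[4,12] min(20,8)*8=64 best=240 → r--
[4,11] min(20,3)*7=21 best=240 → r--
[4,10] min(20,4)*6=24 best=240 → r--
[4,9] min(20,18)*5=90 best=240 → r--
[4,8] min(20,18)*4=72 best=240 → r--
[4,7] min(20,3)*3=9 best=240 → r--
[4,6] min(20,4)*2=8 best=240 → r--

l=4, r=5, best area=240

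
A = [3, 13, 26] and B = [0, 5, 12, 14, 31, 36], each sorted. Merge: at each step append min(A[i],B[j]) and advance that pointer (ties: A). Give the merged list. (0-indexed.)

[0, 3, 5, 12, 13, 14, 26, 31, 36]

i=0 j=0: A[i]=3>B[j]=0 take 0, j++
i=0 j=1: A[i]=3<=B[j]=5 take 3, i++
i=1 j=1: A[i]=13>B[j]=5 take 5, j++
i=1 j=2: A[i]=13>B[j]=12 take 12, j++
i=1 j=3: A[i]=13<=B[j]=14 take 13, i++
i=2 j=3: A[i]=26>B[j]=14 take 14, j++
i=2 j=4: A[i]=26<=B[j]=31 take 26, i++
i=3 j=4: A done, take B[j]=31, j++
i=3 j=5: A done, take B[j]=36, j++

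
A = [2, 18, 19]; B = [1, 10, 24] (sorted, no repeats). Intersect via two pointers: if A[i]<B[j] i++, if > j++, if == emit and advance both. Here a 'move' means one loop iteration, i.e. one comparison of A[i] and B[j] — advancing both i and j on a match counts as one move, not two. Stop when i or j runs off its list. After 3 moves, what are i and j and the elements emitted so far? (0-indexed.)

i=1, j=2, emitted=[]

i=0 j=0: 2>1, j++
i=0 j=1: 2<10, i++
i=1 j=1: 18>10, j++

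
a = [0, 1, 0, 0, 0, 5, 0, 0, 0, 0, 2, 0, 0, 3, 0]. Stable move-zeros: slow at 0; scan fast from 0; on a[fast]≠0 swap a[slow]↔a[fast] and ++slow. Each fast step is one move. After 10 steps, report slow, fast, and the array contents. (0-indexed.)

slow=2, fast=10, a=[1, 5, 0, 0, 0, 0, 0, 0, 0, 0, 2, 0, 0, 3, 0]

slow=0 fast=0: a[fast]=0, fast++
slow=0 fast=1: a[fast]=1≠0 swap→a[0]=1, slow++,fast++
slow=1 fast=2: a[fast]=0, fast++
slow=1 fast=3: a[fast]=0, fast++
slow=1 fast=4: a[fast]=0, fast++
slow=1 fast=5: a[fast]=5≠0 swap→a[1]=5, slow++,fast++
slow=2 fast=6: a[fast]=0, fast++
slow=2 fast=7: a[fast]=0, fast++
slow=2 fast=8: a[fast]=0, fast++
slow=2 fast=9: a[fast]=0, fast++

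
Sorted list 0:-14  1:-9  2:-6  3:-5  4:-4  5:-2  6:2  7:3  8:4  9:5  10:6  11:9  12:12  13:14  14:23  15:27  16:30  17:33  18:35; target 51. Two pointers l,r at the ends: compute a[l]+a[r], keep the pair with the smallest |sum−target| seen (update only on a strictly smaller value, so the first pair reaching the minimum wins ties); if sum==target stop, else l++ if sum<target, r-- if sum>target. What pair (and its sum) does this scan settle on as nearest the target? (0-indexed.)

[0,18] -14+35=21 d=30 * → l++
[1,18] -9+35=26 d=25 * → l++
[2,18] -6+35=29 d=22 * → l++
[3,18] -5+35=30 d=21 * → l++
[4,18] -4+35=31 d=20 * → l++
[5,18] -2+35=33 d=18 * → l++
[6,18] 2+35=37 d=14 * → l++
[7,18] 3+35=38 d=13 * → l++
[8,18] 4+35=39 d=12 * → l++
[9,18] 5+35=40 d=11 * → l++
[10,18] 6+35=41 d=10 * → l++
[11,18] 9+35=44 d=7 * → l++
[12,18] 12+35=47 d=4 * → l++
[13,18] 14+35=49 d=2 * → l++
[14,18] 23+35=58 d=7 → r--
[14,17] 23+33=56 d=5 → r--
[14,16] 23+30=53 d=2 → r--
[14,15] 23+27=50 d=1 * → l++

pair (23, 27) with sum 50 (|Δ|=1)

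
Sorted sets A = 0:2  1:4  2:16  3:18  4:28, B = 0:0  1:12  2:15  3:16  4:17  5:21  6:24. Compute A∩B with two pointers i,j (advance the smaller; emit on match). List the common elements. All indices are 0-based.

i=0 j=0: 2>0, j++
i=0 j=1: 2<12, i++
i=1 j=1: 4<12, i++
i=2 j=1: 16>12, j++
i=2 j=2: 16>15, j++
i=2 j=3: 16==16 emit, i++,j++
i=3 j=4: 18>17, j++
i=3 j=5: 18<21, i++
i=4 j=5: 28>21, j++
i=4 j=6: 28>24, j++

intersection = [16]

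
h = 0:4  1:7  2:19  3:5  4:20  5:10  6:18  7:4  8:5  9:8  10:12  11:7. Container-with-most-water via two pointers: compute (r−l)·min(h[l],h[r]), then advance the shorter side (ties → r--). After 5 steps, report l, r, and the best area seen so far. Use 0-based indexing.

[0,11] min(4,7)*11=44 best=44 * → l++
[1,11] min(7,7)*10=70 best=70 * → r--
[1,10] min(7,12)*9=63 best=70 → l++
[2,10] min(19,12)*8=96 best=96 * → r--
[2,9] min(19,8)*7=56 best=96 → r--

l=2, r=8, best area=96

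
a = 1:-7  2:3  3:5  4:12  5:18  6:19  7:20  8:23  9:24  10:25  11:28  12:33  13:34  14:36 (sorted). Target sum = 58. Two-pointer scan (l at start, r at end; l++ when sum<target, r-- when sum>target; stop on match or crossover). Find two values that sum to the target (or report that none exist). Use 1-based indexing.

(24, 34)

l=1 r=14: -7+36=29 <58, l++
l=2 r=14: 3+36=39 <58, l++
l=3 r=14: 5+36=41 <58, l++
l=4 r=14: 12+36=48 <58, l++
l=5 r=14: 18+36=54 <58, l++
l=6 r=14: 19+36=55 <58, l++
l=7 r=14: 20+36=56 <58, l++
l=8 r=14: 23+36=59 >58, r--
l=8 r=13: 23+34=57 <58, l++
l=9 r=13: 24+34=58, found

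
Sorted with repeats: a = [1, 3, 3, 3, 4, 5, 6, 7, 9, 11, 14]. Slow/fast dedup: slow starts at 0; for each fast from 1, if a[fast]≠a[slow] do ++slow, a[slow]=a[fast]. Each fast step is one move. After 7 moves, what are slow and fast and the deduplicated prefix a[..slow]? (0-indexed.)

slow=5, fast=8, prefix=[1, 3, 4, 5, 6, 7]

slow=0 fast=1: a[fast]=3≠a[slow]=1 write a[1]=3, slow++,fast++
slow=1 fast=2: a[fast]=3=a[slow] dup, fast++
slow=1 fast=3: a[fast]=3=a[slow] dup, fast++
slow=1 fast=4: a[fast]=4≠a[slow]=3 write a[2]=4, slow++,fast++
slow=2 fast=5: a[fast]=5≠a[slow]=4 write a[3]=5, slow++,fast++
slow=3 fast=6: a[fast]=6≠a[slow]=5 write a[4]=6, slow++,fast++
slow=4 fast=7: a[fast]=7≠a[slow]=6 write a[5]=7, slow++,fast++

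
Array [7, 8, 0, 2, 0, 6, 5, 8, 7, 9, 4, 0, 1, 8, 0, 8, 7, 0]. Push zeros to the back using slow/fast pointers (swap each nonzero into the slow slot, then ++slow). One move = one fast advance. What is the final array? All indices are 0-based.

[7, 8, 2, 6, 5, 8, 7, 9, 4, 1, 8, 8, 7, 0, 0, 0, 0, 0]

(s=0,f=0) a[fast]=7≠0 swap→a[0]=7 → slow++,fast++
(s=1,f=1) a[fast]=8≠0 swap→a[1]=8 → slow++,fast++
(s=2,f=2) a[fast]=0 → fast++
(s=2,f=3) a[fast]=2≠0 swap→a[2]=2 → slow++,fast++
(s=3,f=4) a[fast]=0 → fast++
(s=3,f=5) a[fast]=6≠0 swap→a[3]=6 → slow++,fast++
(s=4,f=6) a[fast]=5≠0 swap→a[4]=5 → slow++,fast++
(s=5,f=7) a[fast]=8≠0 swap→a[5]=8 → slow++,fast++
(s=6,f=8) a[fast]=7≠0 swap→a[6]=7 → slow++,fast++
(s=7,f=9) a[fast]=9≠0 swap→a[7]=9 → slow++,fast++
(s=8,f=10) a[fast]=4≠0 swap→a[8]=4 → slow++,fast++
(s=9,f=11) a[fast]=0 → fast++
(s=9,f=12) a[fast]=1≠0 swap→a[9]=1 → slow++,fast++
(s=10,f=13) a[fast]=8≠0 swap→a[10]=8 → slow++,fast++
(s=11,f=14) a[fast]=0 → fast++
(s=11,f=15) a[fast]=8≠0 swap→a[11]=8 → slow++,fast++
(s=12,f=16) a[fast]=7≠0 swap→a[12]=7 → slow++,fast++
(s=13,f=17) a[fast]=0 → fast++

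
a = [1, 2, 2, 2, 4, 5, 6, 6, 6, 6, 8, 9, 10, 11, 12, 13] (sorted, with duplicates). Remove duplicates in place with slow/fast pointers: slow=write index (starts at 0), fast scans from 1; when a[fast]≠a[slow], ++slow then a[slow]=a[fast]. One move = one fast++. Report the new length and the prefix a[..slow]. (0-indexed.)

slow=0 fast=1: a[fast]=2≠a[slow]=1 write a[1]=2, slow++,fast++
slow=1 fast=2: a[fast]=2=a[slow] dup, fast++
slow=1 fast=3: a[fast]=2=a[slow] dup, fast++
slow=1 fast=4: a[fast]=4≠a[slow]=2 write a[2]=4, slow++,fast++
slow=2 fast=5: a[fast]=5≠a[slow]=4 write a[3]=5, slow++,fast++
slow=3 fast=6: a[fast]=6≠a[slow]=5 write a[4]=6, slow++,fast++
slow=4 fast=7: a[fast]=6=a[slow] dup, fast++
slow=4 fast=8: a[fast]=6=a[slow] dup, fast++
slow=4 fast=9: a[fast]=6=a[slow] dup, fast++
slow=4 fast=10: a[fast]=8≠a[slow]=6 write a[5]=8, slow++,fast++
slow=5 fast=11: a[fast]=9≠a[slow]=8 write a[6]=9, slow++,fast++
slow=6 fast=12: a[fast]=10≠a[slow]=9 write a[7]=10, slow++,fast++
slow=7 fast=13: a[fast]=11≠a[slow]=10 write a[8]=11, slow++,fast++
slow=8 fast=14: a[fast]=12≠a[slow]=11 write a[9]=12, slow++,fast++
slow=9 fast=15: a[fast]=13≠a[slow]=12 write a[10]=13, slow++,fast++

length 11; prefix = [1, 2, 4, 5, 6, 8, 9, 10, 11, 12, 13]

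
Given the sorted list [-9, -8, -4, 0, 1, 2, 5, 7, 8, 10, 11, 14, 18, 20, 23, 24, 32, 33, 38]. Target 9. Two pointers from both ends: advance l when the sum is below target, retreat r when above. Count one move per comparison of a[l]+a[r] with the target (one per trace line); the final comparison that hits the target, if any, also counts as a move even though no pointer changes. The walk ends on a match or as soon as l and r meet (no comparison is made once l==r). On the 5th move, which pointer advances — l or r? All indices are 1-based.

l=1 r=19: -9+38=29 >9, r--
l=1 r=18: -9+33=24 >9, r--
l=1 r=17: -9+32=23 >9, r--
l=1 r=16: -9+24=15 >9, r--
l=1 r=15: -9+23=14 >9, r--

r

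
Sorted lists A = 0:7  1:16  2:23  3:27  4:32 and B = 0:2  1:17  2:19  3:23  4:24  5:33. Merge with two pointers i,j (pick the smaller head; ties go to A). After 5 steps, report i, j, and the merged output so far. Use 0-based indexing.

i=2, j=3, merged so far=[2, 7, 16, 17, 19]

i=0 j=0: A[i]=7>B[j]=2 take 2, j++
i=0 j=1: A[i]=7<=B[j]=17 take 7, i++
i=1 j=1: A[i]=16<=B[j]=17 take 16, i++
i=2 j=1: A[i]=23>B[j]=17 take 17, j++
i=2 j=2: A[i]=23>B[j]=19 take 19, j++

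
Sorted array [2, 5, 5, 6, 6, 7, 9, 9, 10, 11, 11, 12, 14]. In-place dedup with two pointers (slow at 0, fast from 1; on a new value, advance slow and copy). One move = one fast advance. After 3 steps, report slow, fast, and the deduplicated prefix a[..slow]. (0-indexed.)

slow=2, fast=4, prefix=[2, 5, 6]

(s=0,f=1) a[fast]=5≠a[slow]=2 write a[1]=5 → slow++,fast++
(s=1,f=2) a[fast]=5=a[slow] dup → fast++
(s=1,f=3) a[fast]=6≠a[slow]=5 write a[2]=6 → slow++,fast++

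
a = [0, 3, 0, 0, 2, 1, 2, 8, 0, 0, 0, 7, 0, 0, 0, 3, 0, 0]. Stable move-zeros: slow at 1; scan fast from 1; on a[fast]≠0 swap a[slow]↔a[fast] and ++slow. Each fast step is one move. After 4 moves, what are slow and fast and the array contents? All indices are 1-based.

slow=2, fast=5, a=[3, 0, 0, 0, 2, 1, 2, 8, 0, 0, 0, 7, 0, 0, 0, 3, 0, 0]

(s=1,f=1) a[fast]=0 → fast++
(s=1,f=2) a[fast]=3≠0 swap→a[1]=3 → slow++,fast++
(s=2,f=3) a[fast]=0 → fast++
(s=2,f=4) a[fast]=0 → fast++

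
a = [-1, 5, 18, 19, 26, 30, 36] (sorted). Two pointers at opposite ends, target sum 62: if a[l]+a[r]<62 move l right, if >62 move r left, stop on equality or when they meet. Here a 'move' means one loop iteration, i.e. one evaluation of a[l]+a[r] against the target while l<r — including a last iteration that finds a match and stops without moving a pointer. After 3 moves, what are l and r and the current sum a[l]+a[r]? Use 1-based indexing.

l=4, r=7, sum=55

[1,7] -1+36=35 <62 → l++
[2,7] 5+36=41 <62 → l++
[3,7] 18+36=54 <62 → l++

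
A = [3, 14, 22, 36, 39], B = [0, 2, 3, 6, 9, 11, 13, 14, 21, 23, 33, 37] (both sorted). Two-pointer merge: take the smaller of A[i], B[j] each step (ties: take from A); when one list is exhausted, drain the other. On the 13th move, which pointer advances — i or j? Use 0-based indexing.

j

i=0 j=0: A[i]=3>B[j]=0 take 0, j++
i=0 j=1: A[i]=3>B[j]=2 take 2, j++
i=0 j=2: A[i]=3<=B[j]=3 take 3, i++
i=1 j=2: A[i]=14>B[j]=3 take 3, j++
i=1 j=3: A[i]=14>B[j]=6 take 6, j++
i=1 j=4: A[i]=14>B[j]=9 take 9, j++
i=1 j=5: A[i]=14>B[j]=11 take 11, j++
i=1 j=6: A[i]=14>B[j]=13 take 13, j++
i=1 j=7: A[i]=14<=B[j]=14 take 14, i++
i=2 j=7: A[i]=22>B[j]=14 take 14, j++
i=2 j=8: A[i]=22>B[j]=21 take 21, j++
i=2 j=9: A[i]=22<=B[j]=23 take 22, i++
i=3 j=9: A[i]=36>B[j]=23 take 23, j++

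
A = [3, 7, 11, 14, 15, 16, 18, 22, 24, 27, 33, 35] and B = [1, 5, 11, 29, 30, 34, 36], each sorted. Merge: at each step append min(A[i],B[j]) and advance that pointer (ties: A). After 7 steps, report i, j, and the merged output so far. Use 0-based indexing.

i=4, j=3, merged so far=[1, 3, 5, 7, 11, 11, 14]

[i=0,j=0] A[i]=3>B[j]=1 take 1 → j++
[i=0,j=1] A[i]=3<=B[j]=5 take 3 → i++
[i=1,j=1] A[i]=7>B[j]=5 take 5 → j++
[i=1,j=2] A[i]=7<=B[j]=11 take 7 → i++
[i=2,j=2] A[i]=11<=B[j]=11 take 11 → i++
[i=3,j=2] A[i]=14>B[j]=11 take 11 → j++
[i=3,j=3] A[i]=14<=B[j]=29 take 14 → i++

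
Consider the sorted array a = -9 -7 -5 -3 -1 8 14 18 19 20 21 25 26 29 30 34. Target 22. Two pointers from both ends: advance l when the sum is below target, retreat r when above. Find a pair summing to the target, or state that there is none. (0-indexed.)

(-7, 29)

[0,15] -9+34=25 >22 → r--
[0,14] -9+30=21 <22 → l++
[1,14] -7+30=23 >22 → r--
[1,13] -7+29=22 → found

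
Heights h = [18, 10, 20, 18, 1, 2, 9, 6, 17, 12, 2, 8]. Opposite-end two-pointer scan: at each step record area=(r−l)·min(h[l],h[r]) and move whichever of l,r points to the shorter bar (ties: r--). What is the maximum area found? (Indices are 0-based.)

[0,11] min(18,8)*11=88 best=88 * → r--
[0,10] min(18,2)*10=20 best=88 → r--
[0,9] min(18,12)*9=108 best=108 * → r--
[0,8] min(18,17)*8=136 best=136 * → r--
[0,7] min(18,6)*7=42 best=136 → r--
[0,6] min(18,9)*6=54 best=136 → r--
[0,5] min(18,2)*5=10 best=136 → r--
[0,4] min(18,1)*4=4 best=136 → r--
[0,3] min(18,18)*3=54 best=136 → r--
[0,2] min(18,20)*2=36 best=136 → l++
[1,2] min(10,20)*1=10 best=136 → l++

max area = 136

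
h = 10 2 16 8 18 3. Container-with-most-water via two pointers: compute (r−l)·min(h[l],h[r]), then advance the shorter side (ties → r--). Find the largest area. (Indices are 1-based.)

max area = 40

l=1 r=6: min(10,3)*5=15 best=15 *, r--
l=1 r=5: min(10,18)*4=40 best=40 *, l++
l=2 r=5: min(2,18)*3=6 best=40, l++
l=3 r=5: min(16,18)*2=32 best=40, l++
l=4 r=5: min(8,18)*1=8 best=40, l++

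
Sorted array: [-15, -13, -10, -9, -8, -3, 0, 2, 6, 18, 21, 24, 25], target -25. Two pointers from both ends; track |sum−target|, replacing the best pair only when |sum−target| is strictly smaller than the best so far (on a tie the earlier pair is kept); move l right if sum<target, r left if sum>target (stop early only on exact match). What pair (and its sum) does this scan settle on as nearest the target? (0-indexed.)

[0,12] -15+25=10 d=35 * → r--
[0,11] -15+24=9 d=34 * → r--
[0,10] -15+21=6 d=31 * → r--
[0,9] -15+18=3 d=28 * → r--
[0,8] -15+6=-9 d=16 * → r--
[0,7] -15+2=-13 d=12 * → r--
[0,6] -15+0=-15 d=10 * → r--
[0,5] -15+-3=-18 d=7 * → r--
[0,4] -15+-8=-23 d=2 * → r--
[0,3] -15+-9=-24 d=1 * → r--
[0,2] -15+-10=-25 d=0 * → stop

pair (-15, -10) with sum -25 (|Δ|=0)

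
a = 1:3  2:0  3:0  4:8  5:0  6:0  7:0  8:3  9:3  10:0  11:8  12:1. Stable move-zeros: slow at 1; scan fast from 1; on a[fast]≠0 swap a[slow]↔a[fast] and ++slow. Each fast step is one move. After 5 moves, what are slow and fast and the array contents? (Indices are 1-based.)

slow=1 fast=1: a[fast]=3≠0 swap→a[1]=3, slow++,fast++
slow=2 fast=2: a[fast]=0, fast++
slow=2 fast=3: a[fast]=0, fast++
slow=2 fast=4: a[fast]=8≠0 swap→a[2]=8, slow++,fast++
slow=3 fast=5: a[fast]=0, fast++

slow=3, fast=6, a=[3, 8, 0, 0, 0, 0, 0, 3, 3, 0, 8, 1]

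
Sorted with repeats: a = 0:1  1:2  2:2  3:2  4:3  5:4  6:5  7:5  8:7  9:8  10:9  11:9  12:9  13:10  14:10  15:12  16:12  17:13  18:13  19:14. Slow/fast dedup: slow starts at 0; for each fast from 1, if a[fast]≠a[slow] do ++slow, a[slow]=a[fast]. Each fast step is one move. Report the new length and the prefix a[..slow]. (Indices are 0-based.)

length 12; prefix = [1, 2, 3, 4, 5, 7, 8, 9, 10, 12, 13, 14]

(s=0,f=1) a[fast]=2≠a[slow]=1 write a[1]=2 → slow++,fast++
(s=1,f=2) a[fast]=2=a[slow] dup → fast++
(s=1,f=3) a[fast]=2=a[slow] dup → fast++
(s=1,f=4) a[fast]=3≠a[slow]=2 write a[2]=3 → slow++,fast++
(s=2,f=5) a[fast]=4≠a[slow]=3 write a[3]=4 → slow++,fast++
(s=3,f=6) a[fast]=5≠a[slow]=4 write a[4]=5 → slow++,fast++
(s=4,f=7) a[fast]=5=a[slow] dup → fast++
(s=4,f=8) a[fast]=7≠a[slow]=5 write a[5]=7 → slow++,fast++
(s=5,f=9) a[fast]=8≠a[slow]=7 write a[6]=8 → slow++,fast++
(s=6,f=10) a[fast]=9≠a[slow]=8 write a[7]=9 → slow++,fast++
(s=7,f=11) a[fast]=9=a[slow] dup → fast++
(s=7,f=12) a[fast]=9=a[slow] dup → fast++
(s=7,f=13) a[fast]=10≠a[slow]=9 write a[8]=10 → slow++,fast++
(s=8,f=14) a[fast]=10=a[slow] dup → fast++
(s=8,f=15) a[fast]=12≠a[slow]=10 write a[9]=12 → slow++,fast++
(s=9,f=16) a[fast]=12=a[slow] dup → fast++
(s=9,f=17) a[fast]=13≠a[slow]=12 write a[10]=13 → slow++,fast++
(s=10,f=18) a[fast]=13=a[slow] dup → fast++
(s=10,f=19) a[fast]=14≠a[slow]=13 write a[11]=14 → slow++,fast++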